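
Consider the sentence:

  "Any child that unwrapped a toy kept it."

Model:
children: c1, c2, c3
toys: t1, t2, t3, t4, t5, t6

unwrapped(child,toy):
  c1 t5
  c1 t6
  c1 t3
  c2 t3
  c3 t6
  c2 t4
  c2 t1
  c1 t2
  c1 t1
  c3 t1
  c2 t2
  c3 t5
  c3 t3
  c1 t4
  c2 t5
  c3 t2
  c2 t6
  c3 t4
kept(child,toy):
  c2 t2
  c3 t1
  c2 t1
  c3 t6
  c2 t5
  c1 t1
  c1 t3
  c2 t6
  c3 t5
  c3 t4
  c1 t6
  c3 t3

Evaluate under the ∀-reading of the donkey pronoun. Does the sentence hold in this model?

"it" takes "a toy" as antecedent — a donkey pronoun bound across the clause boundary.
Strong reading: for every (c,t) with unwrapped(c,t), kept(c,t).
Restrictor pairs: (c1,t1) ✓  (c1,t2) ✗  (c1,t3) ✓  (c1,t4) ✗  (c1,t5) ✗  (c1,t6) ✓  (c2,t1) ✓  (c2,t2) ✓  (c2,t3) ✗  (c2,t4) ✗  (c2,t5) ✓  (c2,t6) ✓  (c3,t1) ✓  (c3,t2) ✗  (c3,t3) ✓  (c3,t4) ✓  (c3,t5) ✓  (c3,t6) ✓
Counterexample: (c1,t2) is in unwrapped but fails the scope.

False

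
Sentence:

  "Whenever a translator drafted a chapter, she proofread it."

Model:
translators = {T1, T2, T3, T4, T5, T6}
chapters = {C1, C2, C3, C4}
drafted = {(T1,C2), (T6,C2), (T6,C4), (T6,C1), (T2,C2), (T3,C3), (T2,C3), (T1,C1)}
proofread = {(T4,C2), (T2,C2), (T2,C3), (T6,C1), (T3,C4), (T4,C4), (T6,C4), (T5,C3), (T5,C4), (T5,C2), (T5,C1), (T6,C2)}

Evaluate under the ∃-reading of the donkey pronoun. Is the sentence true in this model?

"it" takes "a chapter" as antecedent — a donkey pronoun bound across the clause boundary.
Weak reading: every translator t with some drafted-chapter has at least one drafted-chapter c such that proofread(t,c).
Per translator: T1:✗  T2:✓  T3:✗  T6:✓
T1 has no witness among its drafted-chapters.

False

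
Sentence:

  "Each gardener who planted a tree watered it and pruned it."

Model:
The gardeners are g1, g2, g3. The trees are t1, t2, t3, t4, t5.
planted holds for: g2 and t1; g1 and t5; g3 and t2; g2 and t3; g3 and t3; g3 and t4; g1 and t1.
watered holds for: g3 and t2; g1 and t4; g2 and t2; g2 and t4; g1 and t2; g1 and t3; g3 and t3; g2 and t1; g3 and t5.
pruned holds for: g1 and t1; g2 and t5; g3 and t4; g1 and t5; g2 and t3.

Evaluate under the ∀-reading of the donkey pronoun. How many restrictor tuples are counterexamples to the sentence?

"it" takes "a tree" as antecedent — a donkey pronoun bound across the clause boundary.
Strong reading: for every (g,t) with planted(g,t), watered(g,t) ∧ pruned(g,t).
Restrictor pairs: (g1,t1) ✗  (g1,t5) ✗  (g2,t1) ✗  (g2,t3) ✗  (g3,t2) ✗  (g3,t3) ✗  (g3,t4) ✗
Counterexamples (restrictor pairs failing the scope): 7.

7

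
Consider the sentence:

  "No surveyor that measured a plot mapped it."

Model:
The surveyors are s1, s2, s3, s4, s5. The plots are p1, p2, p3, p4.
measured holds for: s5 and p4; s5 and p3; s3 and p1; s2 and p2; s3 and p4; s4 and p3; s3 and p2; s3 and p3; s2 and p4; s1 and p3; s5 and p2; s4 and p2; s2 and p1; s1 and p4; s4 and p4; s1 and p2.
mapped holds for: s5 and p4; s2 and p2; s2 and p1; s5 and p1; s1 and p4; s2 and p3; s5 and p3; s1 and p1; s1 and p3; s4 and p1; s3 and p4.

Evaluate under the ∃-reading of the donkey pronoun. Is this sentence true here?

"it" takes "a plot" as antecedent — a donkey pronoun bound across the clause boundary.
Truth condition: for no (s,p) with measured(s,p) does mapped(s,p) hold.
Restrictor pairs — does the scope hold? (s1,p2):fails  (s1,p3):holds  (s1,p4):holds  (s2,p1):holds  (s2,p2):holds  (s2,p4):fails  (s3,p1):fails  (s3,p2):fails  (s3,p3):fails  (s3,p4):holds  (s4,p2):fails  (s4,p3):fails  (s4,p4):fails  (s5,p2):fails  (s5,p3):holds  (s5,p4):holds
Scope holds for 7 pair(s), so the sentence is false.

False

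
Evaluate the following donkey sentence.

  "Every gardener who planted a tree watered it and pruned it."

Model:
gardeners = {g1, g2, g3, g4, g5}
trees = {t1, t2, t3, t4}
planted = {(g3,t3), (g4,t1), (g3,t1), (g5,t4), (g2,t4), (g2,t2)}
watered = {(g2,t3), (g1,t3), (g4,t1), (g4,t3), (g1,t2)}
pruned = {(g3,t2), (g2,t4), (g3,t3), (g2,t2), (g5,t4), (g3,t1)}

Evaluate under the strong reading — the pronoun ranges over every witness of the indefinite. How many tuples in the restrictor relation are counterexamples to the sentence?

"it" takes "a tree" as antecedent — a donkey pronoun bound across the clause boundary.
Strong reading: for every (g,t) with planted(g,t), watered(g,t) ∧ pruned(g,t).
Restrictor pairs: (g2,t2) ✗  (g2,t4) ✗  (g3,t1) ✗  (g3,t3) ✗  (g4,t1) ✗  (g5,t4) ✗
Counterexamples (restrictor pairs failing the scope): 6.

6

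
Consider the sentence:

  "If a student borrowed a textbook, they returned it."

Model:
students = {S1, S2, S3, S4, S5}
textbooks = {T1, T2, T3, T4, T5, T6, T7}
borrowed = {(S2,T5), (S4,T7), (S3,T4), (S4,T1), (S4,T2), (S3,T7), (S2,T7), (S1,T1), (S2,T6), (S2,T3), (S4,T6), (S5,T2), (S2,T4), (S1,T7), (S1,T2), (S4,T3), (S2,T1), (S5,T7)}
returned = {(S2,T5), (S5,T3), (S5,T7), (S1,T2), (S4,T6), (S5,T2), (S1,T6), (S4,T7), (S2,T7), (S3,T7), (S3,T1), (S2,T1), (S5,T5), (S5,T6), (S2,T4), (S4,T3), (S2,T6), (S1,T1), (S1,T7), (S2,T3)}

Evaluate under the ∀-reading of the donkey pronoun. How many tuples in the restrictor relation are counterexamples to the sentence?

"it" takes "a textbook" as antecedent — a donkey pronoun bound across the clause boundary.
Strong reading: for every (s,t) with borrowed(s,t), returned(s,t).
Restrictor pairs: (S1,T1) ✓  (S1,T2) ✓  (S1,T7) ✓  (S2,T1) ✓  (S2,T3) ✓  (S2,T4) ✓  (S2,T5) ✓  (S2,T6) ✓  (S2,T7) ✓  (S3,T4) ✗  (S3,T7) ✓  (S4,T1) ✗  (S4,T2) ✗  (S4,T3) ✓  (S4,T6) ✓  (S4,T7) ✓  (S5,T2) ✓  (S5,T7) ✓
Counterexamples (restrictor pairs failing the scope): 3.

3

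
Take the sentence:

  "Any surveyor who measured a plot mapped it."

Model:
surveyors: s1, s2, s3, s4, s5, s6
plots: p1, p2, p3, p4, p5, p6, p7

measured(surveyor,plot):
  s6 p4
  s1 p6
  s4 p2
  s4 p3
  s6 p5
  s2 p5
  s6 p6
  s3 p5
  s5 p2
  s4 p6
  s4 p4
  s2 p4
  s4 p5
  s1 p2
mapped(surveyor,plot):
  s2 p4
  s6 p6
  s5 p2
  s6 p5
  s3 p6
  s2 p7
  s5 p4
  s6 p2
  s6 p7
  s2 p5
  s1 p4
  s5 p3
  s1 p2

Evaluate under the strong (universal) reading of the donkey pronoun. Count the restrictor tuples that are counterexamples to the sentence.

8

"it" takes "a plot" as antecedent — a donkey pronoun bound across the clause boundary.
Strong reading: for every (s,p) with measured(s,p), mapped(s,p).
Restrictor pairs: (s1,p2) ✓  (s1,p6) ✗  (s2,p4) ✓  (s2,p5) ✓  (s3,p5) ✗  (s4,p2) ✗  (s4,p3) ✗  (s4,p4) ✗  (s4,p5) ✗  (s4,p6) ✗  (s5,p2) ✓  (s6,p4) ✗  (s6,p5) ✓  (s6,p6) ✓
Counterexamples (restrictor pairs failing the scope): 8.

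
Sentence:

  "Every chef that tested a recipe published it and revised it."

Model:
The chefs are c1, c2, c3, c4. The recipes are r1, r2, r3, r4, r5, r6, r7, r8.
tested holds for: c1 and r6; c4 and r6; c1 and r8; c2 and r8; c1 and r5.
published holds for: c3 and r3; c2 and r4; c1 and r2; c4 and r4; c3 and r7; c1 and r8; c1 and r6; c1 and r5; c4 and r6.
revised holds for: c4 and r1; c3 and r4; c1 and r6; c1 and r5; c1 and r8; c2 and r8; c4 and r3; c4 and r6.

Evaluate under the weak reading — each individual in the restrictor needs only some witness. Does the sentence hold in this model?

False

"it" takes "a recipe" as antecedent — a donkey pronoun bound across the clause boundary.
Weak reading: every chef c with some tested-recipe has at least one tested-recipe r such that published(c,r) ∧ revised(c,r).
Per chef: c1:✓  c2:✗  c4:✓
c2 has no witness among its tested-recipes.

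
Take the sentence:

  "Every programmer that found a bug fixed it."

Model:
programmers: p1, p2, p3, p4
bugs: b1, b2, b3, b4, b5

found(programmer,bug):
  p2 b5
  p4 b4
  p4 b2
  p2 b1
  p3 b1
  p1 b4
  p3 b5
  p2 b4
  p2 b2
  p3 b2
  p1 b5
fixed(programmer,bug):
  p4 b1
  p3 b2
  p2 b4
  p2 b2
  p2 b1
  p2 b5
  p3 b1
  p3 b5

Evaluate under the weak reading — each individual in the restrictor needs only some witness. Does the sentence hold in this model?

"it" takes "a bug" as antecedent — a donkey pronoun bound across the clause boundary.
Weak reading: every programmer p with some found-bug has at least one found-bug b such that fixed(p,b).
Per programmer: p1:✗  p2:✓  p3:✓  p4:✗
p1 has no witness among its found-bugs.

False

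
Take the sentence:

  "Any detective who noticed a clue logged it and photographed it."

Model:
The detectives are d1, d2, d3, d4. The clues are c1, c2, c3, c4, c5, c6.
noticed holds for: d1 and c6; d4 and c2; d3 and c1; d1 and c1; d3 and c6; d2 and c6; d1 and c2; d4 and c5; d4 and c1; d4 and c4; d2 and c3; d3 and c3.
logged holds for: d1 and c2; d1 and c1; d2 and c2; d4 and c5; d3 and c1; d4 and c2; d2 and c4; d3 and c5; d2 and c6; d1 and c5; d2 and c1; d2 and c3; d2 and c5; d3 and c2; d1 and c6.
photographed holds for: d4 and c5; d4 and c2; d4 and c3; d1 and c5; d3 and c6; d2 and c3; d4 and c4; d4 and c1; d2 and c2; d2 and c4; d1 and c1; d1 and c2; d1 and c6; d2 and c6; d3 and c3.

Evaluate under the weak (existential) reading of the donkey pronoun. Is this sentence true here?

False

"it" takes "a clue" as antecedent — a donkey pronoun bound across the clause boundary.
Weak reading: every detective d with some noticed-clue has at least one noticed-clue c such that logged(d,c) ∧ photographed(d,c).
Per detective: d1:✓  d2:✓  d3:✗  d4:✓
d3 has no witness among its noticed-clues.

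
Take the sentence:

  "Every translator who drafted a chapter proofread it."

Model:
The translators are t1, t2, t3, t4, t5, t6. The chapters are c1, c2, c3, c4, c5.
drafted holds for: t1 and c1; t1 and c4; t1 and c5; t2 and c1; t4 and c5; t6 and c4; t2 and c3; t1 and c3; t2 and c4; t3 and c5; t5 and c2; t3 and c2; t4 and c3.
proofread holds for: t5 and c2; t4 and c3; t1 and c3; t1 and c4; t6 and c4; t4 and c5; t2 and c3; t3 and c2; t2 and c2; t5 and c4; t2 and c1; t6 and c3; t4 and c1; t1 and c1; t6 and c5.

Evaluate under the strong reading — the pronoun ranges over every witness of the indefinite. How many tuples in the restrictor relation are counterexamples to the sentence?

3

"it" takes "a chapter" as antecedent — a donkey pronoun bound across the clause boundary.
Strong reading: for every (t,c) with drafted(t,c), proofread(t,c).
Restrictor pairs: (t1,c1) ✓  (t1,c3) ✓  (t1,c4) ✓  (t1,c5) ✗  (t2,c1) ✓  (t2,c3) ✓  (t2,c4) ✗  (t3,c2) ✓  (t3,c5) ✗  (t4,c3) ✓  (t4,c5) ✓  (t5,c2) ✓  (t6,c4) ✓
Counterexamples (restrictor pairs failing the scope): 3.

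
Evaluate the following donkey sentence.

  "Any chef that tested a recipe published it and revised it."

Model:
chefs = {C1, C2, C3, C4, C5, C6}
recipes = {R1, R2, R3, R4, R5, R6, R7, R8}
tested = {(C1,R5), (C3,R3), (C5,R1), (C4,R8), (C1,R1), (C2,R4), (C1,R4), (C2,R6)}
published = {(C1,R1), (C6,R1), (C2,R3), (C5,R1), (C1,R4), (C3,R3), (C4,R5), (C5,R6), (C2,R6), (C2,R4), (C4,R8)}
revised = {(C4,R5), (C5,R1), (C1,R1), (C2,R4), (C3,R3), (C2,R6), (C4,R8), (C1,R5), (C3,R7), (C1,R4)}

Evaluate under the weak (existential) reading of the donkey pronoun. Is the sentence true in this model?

"it" takes "a recipe" as antecedent — a donkey pronoun bound across the clause boundary.
Weak reading: every chef c with some tested-recipe has at least one tested-recipe r such that published(c,r) ∧ revised(c,r).
Per chef: C1:✓  C2:✓  C3:✓  C4:✓  C5:✓
Every chef in the restrictor has a witness.

True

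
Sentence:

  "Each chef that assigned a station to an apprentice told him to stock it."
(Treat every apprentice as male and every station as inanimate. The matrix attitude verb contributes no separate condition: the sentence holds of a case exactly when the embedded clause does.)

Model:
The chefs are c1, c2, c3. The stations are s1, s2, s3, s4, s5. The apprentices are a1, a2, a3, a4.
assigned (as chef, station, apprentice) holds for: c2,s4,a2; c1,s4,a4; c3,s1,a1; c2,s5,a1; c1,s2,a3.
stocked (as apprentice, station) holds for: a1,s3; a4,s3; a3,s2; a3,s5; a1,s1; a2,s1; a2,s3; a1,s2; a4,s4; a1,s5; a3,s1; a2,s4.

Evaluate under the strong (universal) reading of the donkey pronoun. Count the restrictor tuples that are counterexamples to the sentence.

"him" takes "an apprentice" as antecedent and "it" takes "a station"; both are donkey pronouns co-varying with the restrictor.
Strong reading: for every (c,s,a) with assigned(c,s,a), stocked(a,s).
Restrictor triples: (c1,s2,a3)→stocked(a3,s2) ✓  (c1,s4,a4)→stocked(a4,s4) ✓  (c2,s4,a2)→stocked(a2,s4) ✓  (c2,s5,a1)→stocked(a1,s5) ✓  (c3,s1,a1)→stocked(a1,s1) ✓
Counterexamples (restrictor triples failing the scope): 0.

0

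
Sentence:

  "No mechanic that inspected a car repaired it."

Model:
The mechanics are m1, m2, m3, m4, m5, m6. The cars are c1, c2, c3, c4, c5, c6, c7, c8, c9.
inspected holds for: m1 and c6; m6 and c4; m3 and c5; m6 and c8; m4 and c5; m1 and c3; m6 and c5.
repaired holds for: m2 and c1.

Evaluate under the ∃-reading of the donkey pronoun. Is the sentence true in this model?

"it" takes "a car" as antecedent — a donkey pronoun bound across the clause boundary.
Truth condition: for no (m,c) with inspected(m,c) does repaired(m,c) hold.
Restrictor pairs — does the scope hold? (m1,c3):fails  (m1,c6):fails  (m3,c5):fails  (m4,c5):fails  (m6,c4):fails  (m6,c5):fails  (m6,c8):fails
Scope holds for no restrictor pair, so the sentence is true.

True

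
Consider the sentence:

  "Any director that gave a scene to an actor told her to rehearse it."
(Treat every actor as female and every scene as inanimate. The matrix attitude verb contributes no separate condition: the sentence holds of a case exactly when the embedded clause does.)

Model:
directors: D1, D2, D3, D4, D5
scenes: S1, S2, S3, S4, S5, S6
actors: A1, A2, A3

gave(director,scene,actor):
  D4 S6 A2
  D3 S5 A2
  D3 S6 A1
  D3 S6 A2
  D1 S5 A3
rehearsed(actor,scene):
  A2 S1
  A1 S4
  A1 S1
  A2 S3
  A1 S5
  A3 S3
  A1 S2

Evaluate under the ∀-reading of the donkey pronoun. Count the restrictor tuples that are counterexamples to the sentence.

"her" takes "an actor" as antecedent and "it" takes "a scene"; both are donkey pronouns co-varying with the restrictor.
Strong reading: for every (d,s,a) with gave(d,s,a), rehearsed(a,s).
Restrictor triples: (D1,S5,A3)→rehearsed(A3,S5) ✗  (D3,S5,A2)→rehearsed(A2,S5) ✗  (D3,S6,A1)→rehearsed(A1,S6) ✗  (D3,S6,A2)→rehearsed(A2,S6) ✗  (D4,S6,A2)→rehearsed(A2,S6) ✗
Counterexamples (restrictor triples failing the scope): 5.

5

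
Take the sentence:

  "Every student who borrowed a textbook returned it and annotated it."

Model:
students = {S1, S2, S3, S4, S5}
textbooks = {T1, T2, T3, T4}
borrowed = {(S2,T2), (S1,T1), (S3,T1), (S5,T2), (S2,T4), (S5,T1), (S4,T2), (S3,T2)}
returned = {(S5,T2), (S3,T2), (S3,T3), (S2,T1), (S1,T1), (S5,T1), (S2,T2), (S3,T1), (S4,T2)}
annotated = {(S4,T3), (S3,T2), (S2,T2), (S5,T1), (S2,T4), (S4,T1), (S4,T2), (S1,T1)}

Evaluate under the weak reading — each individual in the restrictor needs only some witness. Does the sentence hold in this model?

"it" takes "a textbook" as antecedent — a donkey pronoun bound across the clause boundary.
Weak reading: every student s with some borrowed-textbook has at least one borrowed-textbook t such that returned(s,t) ∧ annotated(s,t).
Per student: S1:✓  S2:✓  S3:✓  S4:✓  S5:✓
Every student in the restrictor has a witness.

True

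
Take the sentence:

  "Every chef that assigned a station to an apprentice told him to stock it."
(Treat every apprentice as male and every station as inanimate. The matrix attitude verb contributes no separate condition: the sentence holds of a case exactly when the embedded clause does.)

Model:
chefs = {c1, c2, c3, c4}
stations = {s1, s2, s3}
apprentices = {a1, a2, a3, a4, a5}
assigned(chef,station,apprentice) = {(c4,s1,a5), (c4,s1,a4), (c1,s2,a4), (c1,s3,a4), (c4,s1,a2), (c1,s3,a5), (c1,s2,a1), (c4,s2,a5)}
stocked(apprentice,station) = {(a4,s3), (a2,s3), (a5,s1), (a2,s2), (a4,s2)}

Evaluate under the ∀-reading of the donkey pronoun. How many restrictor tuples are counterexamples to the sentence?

"him" takes "an apprentice" as antecedent and "it" takes "a station"; both are donkey pronouns co-varying with the restrictor.
Strong reading: for every (c,s,a) with assigned(c,s,a), stocked(a,s).
Restrictor triples: (c1,s2,a1)→stocked(a1,s2) ✗  (c1,s2,a4)→stocked(a4,s2) ✓  (c1,s3,a4)→stocked(a4,s3) ✓  (c1,s3,a5)→stocked(a5,s3) ✗  (c4,s1,a2)→stocked(a2,s1) ✗  (c4,s1,a4)→stocked(a4,s1) ✗  (c4,s1,a5)→stocked(a5,s1) ✓  (c4,s2,a5)→stocked(a5,s2) ✗
Counterexamples (restrictor triples failing the scope): 5.

5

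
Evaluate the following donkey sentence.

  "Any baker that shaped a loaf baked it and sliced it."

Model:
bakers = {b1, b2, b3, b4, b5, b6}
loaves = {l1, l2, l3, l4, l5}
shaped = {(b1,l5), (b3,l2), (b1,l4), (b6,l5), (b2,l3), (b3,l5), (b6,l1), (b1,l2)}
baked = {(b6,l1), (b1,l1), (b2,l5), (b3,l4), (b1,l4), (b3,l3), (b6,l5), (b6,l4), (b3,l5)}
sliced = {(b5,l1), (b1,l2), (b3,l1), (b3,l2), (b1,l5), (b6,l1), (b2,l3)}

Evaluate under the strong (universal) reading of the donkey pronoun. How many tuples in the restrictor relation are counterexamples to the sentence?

7

"it" takes "a loaf" as antecedent — a donkey pronoun bound across the clause boundary.
Strong reading: for every (b,l) with shaped(b,l), baked(b,l) ∧ sliced(b,l).
Restrictor pairs: (b1,l2) ✗  (b1,l4) ✗  (b1,l5) ✗  (b2,l3) ✗  (b3,l2) ✗  (b3,l5) ✗  (b6,l1) ✓  (b6,l5) ✗
Counterexamples (restrictor pairs failing the scope): 7.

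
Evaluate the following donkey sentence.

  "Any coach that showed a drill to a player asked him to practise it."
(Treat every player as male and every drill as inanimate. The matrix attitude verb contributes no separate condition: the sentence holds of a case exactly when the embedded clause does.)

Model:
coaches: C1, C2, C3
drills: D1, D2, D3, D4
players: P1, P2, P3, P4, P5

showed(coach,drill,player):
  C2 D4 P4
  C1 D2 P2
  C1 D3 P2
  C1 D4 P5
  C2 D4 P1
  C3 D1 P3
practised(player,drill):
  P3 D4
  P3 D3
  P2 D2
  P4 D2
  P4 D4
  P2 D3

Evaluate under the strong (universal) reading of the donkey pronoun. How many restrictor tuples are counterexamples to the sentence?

3

"him" takes "a player" as antecedent and "it" takes "a drill"; both are donkey pronouns co-varying with the restrictor.
Strong reading: for every (c,d,p) with showed(c,d,p), practised(p,d).
Restrictor triples: (C1,D2,P2)→practised(P2,D2) ✓  (C1,D3,P2)→practised(P2,D3) ✓  (C1,D4,P5)→practised(P5,D4) ✗  (C2,D4,P1)→practised(P1,D4) ✗  (C2,D4,P4)→practised(P4,D4) ✓  (C3,D1,P3)→practised(P3,D1) ✗
Counterexamples (restrictor triples failing the scope): 3.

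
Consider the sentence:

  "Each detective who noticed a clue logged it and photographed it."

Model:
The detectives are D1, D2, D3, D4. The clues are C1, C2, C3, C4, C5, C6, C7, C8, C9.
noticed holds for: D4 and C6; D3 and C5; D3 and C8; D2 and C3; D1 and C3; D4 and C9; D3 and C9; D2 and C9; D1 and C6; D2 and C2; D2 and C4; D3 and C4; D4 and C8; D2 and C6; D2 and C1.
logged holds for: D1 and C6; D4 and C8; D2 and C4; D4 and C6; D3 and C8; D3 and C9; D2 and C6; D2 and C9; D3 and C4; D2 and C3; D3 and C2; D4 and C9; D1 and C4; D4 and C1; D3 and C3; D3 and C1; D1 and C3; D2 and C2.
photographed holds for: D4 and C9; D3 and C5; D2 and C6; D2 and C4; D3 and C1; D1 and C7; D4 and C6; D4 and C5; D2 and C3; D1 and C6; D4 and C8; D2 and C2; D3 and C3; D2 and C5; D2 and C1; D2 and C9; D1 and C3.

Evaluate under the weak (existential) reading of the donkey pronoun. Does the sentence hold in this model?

False

"it" takes "a clue" as antecedent — a donkey pronoun bound across the clause boundary.
Weak reading: every detective d with some noticed-clue has at least one noticed-clue c such that logged(d,c) ∧ photographed(d,c).
Per detective: D1:✓  D2:✓  D3:✗  D4:✓
D3 has no witness among its noticed-clues.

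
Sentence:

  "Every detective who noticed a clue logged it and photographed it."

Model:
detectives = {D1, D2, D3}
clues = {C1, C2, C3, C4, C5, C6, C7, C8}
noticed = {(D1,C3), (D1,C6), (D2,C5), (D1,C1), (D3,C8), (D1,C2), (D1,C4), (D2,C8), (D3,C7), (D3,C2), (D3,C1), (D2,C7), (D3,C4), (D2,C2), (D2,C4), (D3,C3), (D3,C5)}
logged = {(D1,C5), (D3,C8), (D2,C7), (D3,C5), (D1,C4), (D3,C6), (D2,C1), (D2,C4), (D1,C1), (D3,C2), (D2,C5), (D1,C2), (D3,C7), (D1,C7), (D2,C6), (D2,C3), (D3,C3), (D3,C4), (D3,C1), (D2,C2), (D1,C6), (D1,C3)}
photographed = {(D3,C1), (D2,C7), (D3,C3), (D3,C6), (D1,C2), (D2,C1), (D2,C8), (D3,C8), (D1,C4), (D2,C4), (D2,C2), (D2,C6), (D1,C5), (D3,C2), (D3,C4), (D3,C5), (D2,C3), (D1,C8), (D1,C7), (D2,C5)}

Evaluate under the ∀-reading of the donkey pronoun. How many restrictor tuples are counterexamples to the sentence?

5

"it" takes "a clue" as antecedent — a donkey pronoun bound across the clause boundary.
Strong reading: for every (d,c) with noticed(d,c), logged(d,c) ∧ photographed(d,c).
Restrictor pairs: (D1,C1) ✗  (D1,C2) ✓  (D1,C3) ✗  (D1,C4) ✓  (D1,C6) ✗  (D2,C2) ✓  (D2,C4) ✓  (D2,C5) ✓  (D2,C7) ✓  (D2,C8) ✗  (D3,C1) ✓  (D3,C2) ✓  (D3,C3) ✓  (D3,C4) ✓  (D3,C5) ✓  (D3,C7) ✗  (D3,C8) ✓
Counterexamples (restrictor pairs failing the scope): 5.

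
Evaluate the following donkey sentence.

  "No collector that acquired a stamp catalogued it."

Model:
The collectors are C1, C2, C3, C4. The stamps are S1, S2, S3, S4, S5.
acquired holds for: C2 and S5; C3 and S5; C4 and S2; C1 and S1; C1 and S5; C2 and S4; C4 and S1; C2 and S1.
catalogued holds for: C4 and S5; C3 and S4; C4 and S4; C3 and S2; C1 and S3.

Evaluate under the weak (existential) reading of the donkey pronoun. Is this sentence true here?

True

"it" takes "a stamp" as antecedent — a donkey pronoun bound across the clause boundary.
Truth condition: for no (c,s) with acquired(c,s) does catalogued(c,s) hold.
Restrictor pairs — does the scope hold? (C1,S1):fails  (C1,S5):fails  (C2,S1):fails  (C2,S4):fails  (C2,S5):fails  (C3,S5):fails  (C4,S1):fails  (C4,S2):fails
Scope holds for no restrictor pair, so the sentence is true.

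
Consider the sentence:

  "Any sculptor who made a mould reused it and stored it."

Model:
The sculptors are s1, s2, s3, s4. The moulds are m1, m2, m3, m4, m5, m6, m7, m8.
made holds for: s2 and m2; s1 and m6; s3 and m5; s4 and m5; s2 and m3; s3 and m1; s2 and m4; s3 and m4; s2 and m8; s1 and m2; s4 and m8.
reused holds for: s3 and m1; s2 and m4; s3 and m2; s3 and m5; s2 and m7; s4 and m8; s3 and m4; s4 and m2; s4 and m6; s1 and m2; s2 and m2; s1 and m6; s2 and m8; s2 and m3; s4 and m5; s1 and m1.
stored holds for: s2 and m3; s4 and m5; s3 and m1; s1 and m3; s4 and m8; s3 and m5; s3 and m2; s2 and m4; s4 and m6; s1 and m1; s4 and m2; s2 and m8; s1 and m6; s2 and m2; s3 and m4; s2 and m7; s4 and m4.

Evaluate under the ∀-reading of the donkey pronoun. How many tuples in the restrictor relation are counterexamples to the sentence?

1

"it" takes "a mould" as antecedent — a donkey pronoun bound across the clause boundary.
Strong reading: for every (s,m) with made(s,m), reused(s,m) ∧ stored(s,m).
Restrictor pairs: (s1,m2) ✗  (s1,m6) ✓  (s2,m2) ✓  (s2,m3) ✓  (s2,m4) ✓  (s2,m8) ✓  (s3,m1) ✓  (s3,m4) ✓  (s3,m5) ✓  (s4,m5) ✓  (s4,m8) ✓
Counterexamples (restrictor pairs failing the scope): 1.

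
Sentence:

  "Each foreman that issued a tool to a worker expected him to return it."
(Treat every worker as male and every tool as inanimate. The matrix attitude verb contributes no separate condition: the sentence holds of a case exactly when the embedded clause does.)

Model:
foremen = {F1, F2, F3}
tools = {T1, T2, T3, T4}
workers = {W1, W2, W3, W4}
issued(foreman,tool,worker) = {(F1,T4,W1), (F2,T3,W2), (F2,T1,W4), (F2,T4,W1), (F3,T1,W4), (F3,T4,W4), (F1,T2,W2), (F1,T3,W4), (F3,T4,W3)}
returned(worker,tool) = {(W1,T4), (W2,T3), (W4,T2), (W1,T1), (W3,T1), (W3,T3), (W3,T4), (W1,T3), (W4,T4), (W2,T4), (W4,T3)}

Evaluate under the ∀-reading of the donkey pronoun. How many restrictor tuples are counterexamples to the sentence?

"him" takes "a worker" as antecedent and "it" takes "a tool"; both are donkey pronouns co-varying with the restrictor.
Strong reading: for every (f,t,w) with issued(f,t,w), returned(w,t).
Restrictor triples: (F1,T2,W2)→returned(W2,T2) ✗  (F1,T3,W4)→returned(W4,T3) ✓  (F1,T4,W1)→returned(W1,T4) ✓  (F2,T1,W4)→returned(W4,T1) ✗  (F2,T3,W2)→returned(W2,T3) ✓  (F2,T4,W1)→returned(W1,T4) ✓  (F3,T1,W4)→returned(W4,T1) ✗  (F3,T4,W3)→returned(W3,T4) ✓  (F3,T4,W4)→returned(W4,T4) ✓
Counterexamples (restrictor triples failing the scope): 3.

3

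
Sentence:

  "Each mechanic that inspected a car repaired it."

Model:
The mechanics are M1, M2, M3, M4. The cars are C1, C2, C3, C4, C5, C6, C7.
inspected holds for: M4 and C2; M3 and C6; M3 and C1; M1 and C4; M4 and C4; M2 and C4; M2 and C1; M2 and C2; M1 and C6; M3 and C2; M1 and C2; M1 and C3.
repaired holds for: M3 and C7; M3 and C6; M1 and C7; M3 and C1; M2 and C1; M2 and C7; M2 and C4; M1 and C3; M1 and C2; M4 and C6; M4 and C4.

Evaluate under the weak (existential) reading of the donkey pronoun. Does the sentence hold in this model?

True

"it" takes "a car" as antecedent — a donkey pronoun bound across the clause boundary.
Weak reading: every mechanic m with some inspected-car has at least one inspected-car c such that repaired(m,c).
Per mechanic: M1:✓  M2:✓  M3:✓  M4:✓
Every mechanic in the restrictor has a witness.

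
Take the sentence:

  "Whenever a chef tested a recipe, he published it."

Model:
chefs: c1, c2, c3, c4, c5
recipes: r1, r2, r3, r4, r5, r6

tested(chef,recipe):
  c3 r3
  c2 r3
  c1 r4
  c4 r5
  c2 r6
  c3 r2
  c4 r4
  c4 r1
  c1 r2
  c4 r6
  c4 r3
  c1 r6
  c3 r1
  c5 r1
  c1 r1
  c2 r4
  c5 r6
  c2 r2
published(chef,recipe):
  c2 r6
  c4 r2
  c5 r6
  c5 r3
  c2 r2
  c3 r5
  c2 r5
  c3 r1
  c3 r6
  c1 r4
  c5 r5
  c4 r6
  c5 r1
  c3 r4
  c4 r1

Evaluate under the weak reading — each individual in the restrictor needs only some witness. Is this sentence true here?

"it" takes "a recipe" as antecedent — a donkey pronoun bound across the clause boundary.
Weak reading: every chef c with some tested-recipe has at least one tested-recipe r such that published(c,r).
Per chef: c1:✓  c2:✓  c3:✓  c4:✓  c5:✓
Every chef in the restrictor has a witness.

True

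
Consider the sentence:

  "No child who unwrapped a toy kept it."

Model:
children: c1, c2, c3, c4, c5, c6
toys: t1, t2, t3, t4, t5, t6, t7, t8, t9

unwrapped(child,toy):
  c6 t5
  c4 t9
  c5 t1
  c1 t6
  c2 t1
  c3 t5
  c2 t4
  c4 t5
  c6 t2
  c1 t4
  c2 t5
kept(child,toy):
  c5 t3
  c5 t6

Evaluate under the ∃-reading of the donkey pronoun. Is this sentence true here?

"it" takes "a toy" as antecedent — a donkey pronoun bound across the clause boundary.
Truth condition: for no (c,t) with unwrapped(c,t) does kept(c,t) hold.
Restrictor pairs — does the scope hold? (c1,t4):fails  (c1,t6):fails  (c2,t1):fails  (c2,t4):fails  (c2,t5):fails  (c3,t5):fails  (c4,t5):fails  (c4,t9):fails  (c5,t1):fails  (c6,t2):fails  (c6,t5):fails
Scope holds for no restrictor pair, so the sentence is true.

True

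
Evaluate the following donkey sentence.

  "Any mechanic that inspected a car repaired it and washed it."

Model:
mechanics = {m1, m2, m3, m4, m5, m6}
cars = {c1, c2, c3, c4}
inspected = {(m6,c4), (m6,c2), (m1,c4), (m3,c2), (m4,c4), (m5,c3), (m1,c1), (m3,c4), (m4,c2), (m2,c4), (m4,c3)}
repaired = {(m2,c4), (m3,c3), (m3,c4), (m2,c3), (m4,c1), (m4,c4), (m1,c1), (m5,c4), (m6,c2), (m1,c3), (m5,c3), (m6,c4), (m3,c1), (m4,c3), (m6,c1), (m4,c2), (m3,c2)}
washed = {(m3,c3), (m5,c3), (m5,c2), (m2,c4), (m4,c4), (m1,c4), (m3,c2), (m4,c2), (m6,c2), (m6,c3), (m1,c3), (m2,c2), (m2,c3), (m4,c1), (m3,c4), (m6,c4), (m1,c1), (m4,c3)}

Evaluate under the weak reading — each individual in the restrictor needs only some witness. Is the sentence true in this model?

True

"it" takes "a car" as antecedent — a donkey pronoun bound across the clause boundary.
Weak reading: every mechanic m with some inspected-car has at least one inspected-car c such that repaired(m,c) ∧ washed(m,c).
Per mechanic: m1:✓  m2:✓  m3:✓  m4:✓  m5:✓  m6:✓
Every mechanic in the restrictor has a witness.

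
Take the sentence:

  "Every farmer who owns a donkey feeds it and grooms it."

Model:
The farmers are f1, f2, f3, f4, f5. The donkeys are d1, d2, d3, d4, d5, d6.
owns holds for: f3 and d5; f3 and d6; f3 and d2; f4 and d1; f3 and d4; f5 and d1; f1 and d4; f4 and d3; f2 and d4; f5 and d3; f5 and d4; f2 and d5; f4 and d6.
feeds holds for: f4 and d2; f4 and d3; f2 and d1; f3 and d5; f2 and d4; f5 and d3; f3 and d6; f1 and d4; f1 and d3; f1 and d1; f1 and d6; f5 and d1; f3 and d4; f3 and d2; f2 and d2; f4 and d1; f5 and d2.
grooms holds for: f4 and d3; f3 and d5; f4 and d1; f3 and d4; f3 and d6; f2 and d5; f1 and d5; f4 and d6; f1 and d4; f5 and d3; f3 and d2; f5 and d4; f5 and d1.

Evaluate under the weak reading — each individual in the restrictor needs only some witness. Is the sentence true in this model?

False

"it" takes "a donkey" as antecedent — a donkey pronoun bound across the clause boundary.
Weak reading: every farmer f with some owns-donkey has at least one owns-donkey d such that feeds(f,d) ∧ grooms(f,d).
Per farmer: f1:✓  f2:✗  f3:✓  f4:✓  f5:✓
f2 has no witness among its owns-donkeys.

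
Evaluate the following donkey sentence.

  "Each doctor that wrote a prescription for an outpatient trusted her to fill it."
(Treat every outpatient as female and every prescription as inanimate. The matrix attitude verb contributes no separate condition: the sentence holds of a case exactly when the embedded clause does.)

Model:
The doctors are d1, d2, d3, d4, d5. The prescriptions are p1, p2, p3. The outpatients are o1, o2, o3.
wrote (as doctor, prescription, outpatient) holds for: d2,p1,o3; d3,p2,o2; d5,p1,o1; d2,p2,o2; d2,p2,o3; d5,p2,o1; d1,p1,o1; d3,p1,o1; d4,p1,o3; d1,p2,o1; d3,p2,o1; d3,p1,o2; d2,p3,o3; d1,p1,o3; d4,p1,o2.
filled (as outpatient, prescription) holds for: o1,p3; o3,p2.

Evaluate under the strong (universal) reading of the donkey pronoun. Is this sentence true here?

False

"her" takes "an outpatient" as antecedent and "it" takes "a prescription"; both are donkey pronouns co-varying with the restrictor.
Strong reading: for every (d,p,o) with wrote(d,p,o), filled(o,p).
Restrictor triples: (d1,p1,o1)→filled(o1,p1) ✗  (d1,p1,o3)→filled(o3,p1) ✗  (d1,p2,o1)→filled(o1,p2) ✗  (d2,p1,o3)→filled(o3,p1) ✗  (d2,p2,o2)→filled(o2,p2) ✗  (d2,p2,o3)→filled(o3,p2) ✓  (d2,p3,o3)→filled(o3,p3) ✗  (d3,p1,o1)→filled(o1,p1) ✗  (d3,p1,o2)→filled(o2,p1) ✗  (d3,p2,o1)→filled(o1,p2) ✗  (d3,p2,o2)→filled(o2,p2) ✗  (d4,p1,o2)→filled(o2,p1) ✗  (d4,p1,o3)→filled(o3,p1) ✗  (d5,p1,o1)→filled(o1,p1) ✗  (d5,p2,o1)→filled(o1,p2) ✗
Counterexample: (d1,p1,o1) — filled(o1,p1) does not hold.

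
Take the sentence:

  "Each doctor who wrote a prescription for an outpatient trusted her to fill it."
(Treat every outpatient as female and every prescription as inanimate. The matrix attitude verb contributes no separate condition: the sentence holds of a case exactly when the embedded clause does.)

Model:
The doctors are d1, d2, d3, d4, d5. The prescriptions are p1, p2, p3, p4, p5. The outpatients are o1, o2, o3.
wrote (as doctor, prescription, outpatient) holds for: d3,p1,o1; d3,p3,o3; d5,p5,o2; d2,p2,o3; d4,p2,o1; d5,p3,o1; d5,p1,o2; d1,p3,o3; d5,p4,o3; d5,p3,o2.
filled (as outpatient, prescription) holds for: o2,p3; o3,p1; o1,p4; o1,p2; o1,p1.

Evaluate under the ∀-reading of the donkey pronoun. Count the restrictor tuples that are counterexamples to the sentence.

"her" takes "an outpatient" as antecedent and "it" takes "a prescription"; both are donkey pronouns co-varying with the restrictor.
Strong reading: for every (d,p,o) with wrote(d,p,o), filled(o,p).
Restrictor triples: (d1,p3,o3)→filled(o3,p3) ✗  (d2,p2,o3)→filled(o3,p2) ✗  (d3,p1,o1)→filled(o1,p1) ✓  (d3,p3,o3)→filled(o3,p3) ✗  (d4,p2,o1)→filled(o1,p2) ✓  (d5,p1,o2)→filled(o2,p1) ✗  (d5,p3,o1)→filled(o1,p3) ✗  (d5,p3,o2)→filled(o2,p3) ✓  (d5,p4,o3)→filled(o3,p4) ✗  (d5,p5,o2)→filled(o2,p5) ✗
Counterexamples (restrictor triples failing the scope): 7.

7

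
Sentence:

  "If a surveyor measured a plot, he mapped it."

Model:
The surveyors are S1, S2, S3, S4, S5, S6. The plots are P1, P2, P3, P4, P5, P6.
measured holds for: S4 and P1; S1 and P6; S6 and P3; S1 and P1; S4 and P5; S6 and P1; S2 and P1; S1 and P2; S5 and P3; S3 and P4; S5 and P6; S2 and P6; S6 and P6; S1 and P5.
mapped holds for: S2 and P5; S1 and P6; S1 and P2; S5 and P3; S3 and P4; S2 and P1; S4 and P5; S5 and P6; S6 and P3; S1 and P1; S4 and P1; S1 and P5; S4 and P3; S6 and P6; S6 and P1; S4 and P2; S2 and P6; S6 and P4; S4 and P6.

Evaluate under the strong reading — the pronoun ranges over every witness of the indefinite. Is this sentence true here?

True

"it" takes "a plot" as antecedent — a donkey pronoun bound across the clause boundary.
Strong reading: for every (s,p) with measured(s,p), mapped(s,p).
Restrictor pairs: (S1,P1) ✓  (S1,P2) ✓  (S1,P5) ✓  (S1,P6) ✓  (S2,P1) ✓  (S2,P6) ✓  (S3,P4) ✓  (S4,P1) ✓  (S4,P5) ✓  (S5,P3) ✓  (S5,P6) ✓  (S6,P1) ✓  (S6,P3) ✓  (S6,P6) ✓
Every restrictor pair satisfies the scope.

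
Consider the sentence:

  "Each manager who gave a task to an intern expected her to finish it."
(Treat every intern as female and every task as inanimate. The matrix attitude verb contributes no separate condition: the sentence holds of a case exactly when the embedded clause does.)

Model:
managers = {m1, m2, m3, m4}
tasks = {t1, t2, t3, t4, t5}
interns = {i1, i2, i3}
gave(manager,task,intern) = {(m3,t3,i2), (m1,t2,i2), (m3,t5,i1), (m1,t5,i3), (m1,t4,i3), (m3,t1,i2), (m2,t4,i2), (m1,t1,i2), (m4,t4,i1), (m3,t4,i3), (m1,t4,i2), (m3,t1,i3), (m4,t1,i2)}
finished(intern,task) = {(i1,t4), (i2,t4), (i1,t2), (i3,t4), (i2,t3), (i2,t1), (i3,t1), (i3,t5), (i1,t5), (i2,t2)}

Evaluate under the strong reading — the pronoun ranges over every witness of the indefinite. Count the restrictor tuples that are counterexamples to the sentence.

"her" takes "an intern" as antecedent and "it" takes "a task"; both are donkey pronouns co-varying with the restrictor.
Strong reading: for every (m,t,i) with gave(m,t,i), finished(i,t).
Restrictor triples: (m1,t1,i2)→finished(i2,t1) ✓  (m1,t2,i2)→finished(i2,t2) ✓  (m1,t4,i2)→finished(i2,t4) ✓  (m1,t4,i3)→finished(i3,t4) ✓  (m1,t5,i3)→finished(i3,t5) ✓  (m2,t4,i2)→finished(i2,t4) ✓  (m3,t1,i2)→finished(i2,t1) ✓  (m3,t1,i3)→finished(i3,t1) ✓  (m3,t3,i2)→finished(i2,t3) ✓  (m3,t4,i3)→finished(i3,t4) ✓  (m3,t5,i1)→finished(i1,t5) ✓  (m4,t1,i2)→finished(i2,t1) ✓  (m4,t4,i1)→finished(i1,t4) ✓
Counterexamples (restrictor triples failing the scope): 0.

0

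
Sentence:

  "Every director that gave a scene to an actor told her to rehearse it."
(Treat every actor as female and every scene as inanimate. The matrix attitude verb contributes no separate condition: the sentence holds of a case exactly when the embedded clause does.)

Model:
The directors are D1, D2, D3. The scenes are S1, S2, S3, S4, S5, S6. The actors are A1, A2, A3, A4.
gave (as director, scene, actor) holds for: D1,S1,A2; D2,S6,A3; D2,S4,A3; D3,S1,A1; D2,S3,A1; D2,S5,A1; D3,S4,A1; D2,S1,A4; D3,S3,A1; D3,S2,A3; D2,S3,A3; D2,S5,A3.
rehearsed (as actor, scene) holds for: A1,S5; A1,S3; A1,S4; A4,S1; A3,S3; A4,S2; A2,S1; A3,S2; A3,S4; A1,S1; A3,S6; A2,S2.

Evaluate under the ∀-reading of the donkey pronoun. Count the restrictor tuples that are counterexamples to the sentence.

"her" takes "an actor" as antecedent and "it" takes "a scene"; both are donkey pronouns co-varying with the restrictor.
Strong reading: for every (d,s,a) with gave(d,s,a), rehearsed(a,s).
Restrictor triples: (D1,S1,A2)→rehearsed(A2,S1) ✓  (D2,S1,A4)→rehearsed(A4,S1) ✓  (D2,S3,A1)→rehearsed(A1,S3) ✓  (D2,S3,A3)→rehearsed(A3,S3) ✓  (D2,S4,A3)→rehearsed(A3,S4) ✓  (D2,S5,A1)→rehearsed(A1,S5) ✓  (D2,S5,A3)→rehearsed(A3,S5) ✗  (D2,S6,A3)→rehearsed(A3,S6) ✓  (D3,S1,A1)→rehearsed(A1,S1) ✓  (D3,S2,A3)→rehearsed(A3,S2) ✓  (D3,S3,A1)→rehearsed(A1,S3) ✓  (D3,S4,A1)→rehearsed(A1,S4) ✓
Counterexamples (restrictor triples failing the scope): 1.

1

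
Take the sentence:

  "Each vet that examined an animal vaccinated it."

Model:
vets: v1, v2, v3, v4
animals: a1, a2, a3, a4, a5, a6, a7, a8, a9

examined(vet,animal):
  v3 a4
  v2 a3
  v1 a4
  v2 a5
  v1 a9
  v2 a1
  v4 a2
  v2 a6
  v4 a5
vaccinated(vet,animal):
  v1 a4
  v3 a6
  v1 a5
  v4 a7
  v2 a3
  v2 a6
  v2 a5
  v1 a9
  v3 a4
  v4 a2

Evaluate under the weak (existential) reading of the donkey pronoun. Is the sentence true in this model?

"it" takes "an animal" as antecedent — a donkey pronoun bound across the clause boundary.
Weak reading: every vet v with some examined-animal has at least one examined-animal a such that vaccinated(v,a).
Per vet: v1:✓  v2:✓  v3:✓  v4:✓
Every vet in the restrictor has a witness.

True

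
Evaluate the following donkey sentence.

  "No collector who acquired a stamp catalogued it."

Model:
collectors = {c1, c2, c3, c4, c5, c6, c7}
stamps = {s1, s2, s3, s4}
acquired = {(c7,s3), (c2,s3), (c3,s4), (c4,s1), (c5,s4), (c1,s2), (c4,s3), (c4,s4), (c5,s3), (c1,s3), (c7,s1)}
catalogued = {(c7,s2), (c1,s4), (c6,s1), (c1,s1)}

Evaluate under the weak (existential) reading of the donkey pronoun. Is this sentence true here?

"it" takes "a stamp" as antecedent — a donkey pronoun bound across the clause boundary.
Truth condition: for no (c,s) with acquired(c,s) does catalogued(c,s) hold.
Restrictor pairs — does the scope hold? (c1,s2):fails  (c1,s3):fails  (c2,s3):fails  (c3,s4):fails  (c4,s1):fails  (c4,s3):fails  (c4,s4):fails  (c5,s3):fails  (c5,s4):fails  (c7,s1):fails  (c7,s3):fails
Scope holds for no restrictor pair, so the sentence is true.

True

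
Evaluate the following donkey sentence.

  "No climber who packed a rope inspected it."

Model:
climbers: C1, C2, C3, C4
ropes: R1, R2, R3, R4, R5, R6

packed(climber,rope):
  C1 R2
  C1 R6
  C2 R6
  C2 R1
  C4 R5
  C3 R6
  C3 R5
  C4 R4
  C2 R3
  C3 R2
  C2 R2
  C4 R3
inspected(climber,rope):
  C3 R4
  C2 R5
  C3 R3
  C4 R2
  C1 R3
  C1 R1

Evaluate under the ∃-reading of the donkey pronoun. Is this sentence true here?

"it" takes "a rope" as antecedent — a donkey pronoun bound across the clause boundary.
Truth condition: for no (c,r) with packed(c,r) does inspected(c,r) hold.
Restrictor pairs — does the scope hold? (C1,R2):fails  (C1,R6):fails  (C2,R1):fails  (C2,R2):fails  (C2,R3):fails  (C2,R6):fails  (C3,R2):fails  (C3,R5):fails  (C3,R6):fails  (C4,R3):fails  (C4,R4):fails  (C4,R5):fails
Scope holds for no restrictor pair, so the sentence is true.

True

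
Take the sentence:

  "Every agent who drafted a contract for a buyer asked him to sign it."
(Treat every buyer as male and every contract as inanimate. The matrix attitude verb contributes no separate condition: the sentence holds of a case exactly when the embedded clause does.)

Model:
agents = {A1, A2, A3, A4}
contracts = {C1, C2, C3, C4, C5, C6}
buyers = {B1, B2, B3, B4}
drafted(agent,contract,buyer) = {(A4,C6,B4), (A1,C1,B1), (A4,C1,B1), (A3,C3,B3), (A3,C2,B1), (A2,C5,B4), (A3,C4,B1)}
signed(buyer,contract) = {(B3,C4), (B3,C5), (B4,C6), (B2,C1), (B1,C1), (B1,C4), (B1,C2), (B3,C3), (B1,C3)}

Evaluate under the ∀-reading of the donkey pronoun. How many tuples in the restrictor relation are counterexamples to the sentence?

"him" takes "a buyer" as antecedent and "it" takes "a contract"; both are donkey pronouns co-varying with the restrictor.
Strong reading: for every (a,c,b) with drafted(a,c,b), signed(b,c).
Restrictor triples: (A1,C1,B1)→signed(B1,C1) ✓  (A2,C5,B4)→signed(B4,C5) ✗  (A3,C2,B1)→signed(B1,C2) ✓  (A3,C3,B3)→signed(B3,C3) ✓  (A3,C4,B1)→signed(B1,C4) ✓  (A4,C1,B1)→signed(B1,C1) ✓  (A4,C6,B4)→signed(B4,C6) ✓
Counterexamples (restrictor triples failing the scope): 1.

1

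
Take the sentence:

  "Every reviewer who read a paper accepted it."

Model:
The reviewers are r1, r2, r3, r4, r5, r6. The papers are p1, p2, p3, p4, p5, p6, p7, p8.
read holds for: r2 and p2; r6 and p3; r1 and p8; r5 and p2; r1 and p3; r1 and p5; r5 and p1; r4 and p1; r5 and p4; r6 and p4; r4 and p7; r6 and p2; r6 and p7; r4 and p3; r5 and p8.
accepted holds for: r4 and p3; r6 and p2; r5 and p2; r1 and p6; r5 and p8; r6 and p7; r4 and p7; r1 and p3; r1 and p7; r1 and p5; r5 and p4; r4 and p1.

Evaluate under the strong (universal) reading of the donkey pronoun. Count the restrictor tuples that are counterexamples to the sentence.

"it" takes "a paper" as antecedent — a donkey pronoun bound across the clause boundary.
Strong reading: for every (r,p) with read(r,p), accepted(r,p).
Restrictor pairs: (r1,p3) ✓  (r1,p5) ✓  (r1,p8) ✗  (r2,p2) ✗  (r4,p1) ✓  (r4,p3) ✓  (r4,p7) ✓  (r5,p1) ✗  (r5,p2) ✓  (r5,p4) ✓  (r5,p8) ✓  (r6,p2) ✓  (r6,p3) ✗  (r6,p4) ✗  (r6,p7) ✓
Counterexamples (restrictor pairs failing the scope): 5.

5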